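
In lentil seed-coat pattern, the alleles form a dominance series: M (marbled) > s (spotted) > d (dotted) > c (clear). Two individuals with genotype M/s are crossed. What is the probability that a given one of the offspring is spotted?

Cross: M/s × M/s
Allele dominance: M > s > d > c
Offspring genotypes: 1 M/M, 2 M/s, 1 s/s
Phenotype counts: 3 marbled, 1 spotted
spotted: 1 out of 4
Probability: 1/4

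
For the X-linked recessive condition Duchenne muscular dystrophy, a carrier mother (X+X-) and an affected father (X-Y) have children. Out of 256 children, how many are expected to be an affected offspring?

Cross: X+X- × X-Y
Offspring: 1 X+X-, 1 X+Y, 1 X-X-, 1 X-Y
Probability of an affected offspring: 2/4 = 1/2
Expected count = 1/2 × 256 = 128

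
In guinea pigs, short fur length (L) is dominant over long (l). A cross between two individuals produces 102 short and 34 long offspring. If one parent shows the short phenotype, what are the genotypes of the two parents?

Observed offspring: 102 short, 34 long
The observed ratio simplifies to 3:1. Long (ll) offspring appear, so each parent must contribute one l allele. The parent stated to show short carries L, so it is Ll. The other parent is then either Ll or ll: Ll × ll would give a 1:1 split, whereas Ll × Ll gives 3:1 — matching the data. So both parents are heterozygous (Ll × Ll).
Parent genotypes: Ll × Ll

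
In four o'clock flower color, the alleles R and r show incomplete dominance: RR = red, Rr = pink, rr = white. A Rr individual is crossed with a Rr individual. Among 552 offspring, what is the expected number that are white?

Punnett square for Rr × Rr:
Offspring genotypes: 1 RR, 2 Rr, 1 rr
Phenotype counts: 1 red, 2 pink, 1 white
white: 1 out of 4 → fraction 1/4
Expected count = 1/4 × 552 = 138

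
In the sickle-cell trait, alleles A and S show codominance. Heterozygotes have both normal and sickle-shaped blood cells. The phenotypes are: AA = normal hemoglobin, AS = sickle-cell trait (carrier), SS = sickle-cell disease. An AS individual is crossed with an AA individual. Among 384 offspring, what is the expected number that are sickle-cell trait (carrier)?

Punnett square for AS × AA:
Offspring genotypes: 2 AA, 2 AS
Phenotype counts: 2 normal hemoglobin, 2 sickle-cell trait (carrier)
sickle-cell trait (carrier): 2 out of 4 → fraction 1/2
Expected count = 1/2 × 384 = 192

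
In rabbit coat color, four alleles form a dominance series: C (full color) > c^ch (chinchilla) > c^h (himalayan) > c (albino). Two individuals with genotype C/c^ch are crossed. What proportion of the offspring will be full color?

Cross: C/c^ch × C/c^ch
Allele dominance: C > c^ch > c^h > c
Offspring genotypes: 1 C/C, 2 C/c^ch, 1 c^ch/c^ch
Phenotype counts: 3 full color, 1 chinchilla
full color: 3 out of 4
Probability: 3/4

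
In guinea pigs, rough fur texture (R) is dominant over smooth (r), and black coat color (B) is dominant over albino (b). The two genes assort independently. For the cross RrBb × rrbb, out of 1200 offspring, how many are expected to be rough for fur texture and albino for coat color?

Dihybrid cross RrBb × rrbb — consider each gene separately:
fur texture: Rr × rr → 2 Rr, 2 rr → 2 R_ : 2 rr (out of 4)
coat color: Bb × bb → 2 Bb, 2 bb → 2 B_ : 2 bb (out of 4)
Looking for: rough (R_) and albino (bb)
P(rough) = 2/4, P(albino) = 2/4
P(both) = 2/4 × 2/4 = 4/16 = 1/4
Expected count = 1/4 × 1200 = 300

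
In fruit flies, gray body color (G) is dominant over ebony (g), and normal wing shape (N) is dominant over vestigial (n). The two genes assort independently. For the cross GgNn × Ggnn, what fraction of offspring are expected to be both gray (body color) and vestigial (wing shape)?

Dihybrid cross GgNn × Ggnn — consider each gene separately:
body color: Gg × Gg → 1 GG, 2 Gg, 1 gg → 3 G_ : 1 gg (out of 4)
wing shape: Nn × nn → 2 Nn, 2 nn → 2 N_ : 2 nn (out of 4)
Looking for: gray (G_) and vestigial (nn)
P(gray) = 3/4, P(vestigial) = 2/4
P(both) = 3/4 × 2/4 = 6/16 = 3/8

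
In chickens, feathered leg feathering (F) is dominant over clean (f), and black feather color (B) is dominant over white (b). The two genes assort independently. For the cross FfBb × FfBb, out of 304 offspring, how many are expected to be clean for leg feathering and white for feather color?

Dihybrid cross FfBb × FfBb — consider each gene separately:
leg feathering: Ff × Ff → 1 FF, 2 Ff, 1 ff → 3 F_ : 1 ff (out of 4)
feather color: Bb × Bb → 1 BB, 2 Bb, 1 bb → 3 B_ : 1 bb (out of 4)
Looking for: clean (ff) and white (bb)
P(clean) = 1/4, P(white) = 1/4
P(both) = 1/4 × 1/4 = 1/16
Expected count = 1/16 × 304 = 19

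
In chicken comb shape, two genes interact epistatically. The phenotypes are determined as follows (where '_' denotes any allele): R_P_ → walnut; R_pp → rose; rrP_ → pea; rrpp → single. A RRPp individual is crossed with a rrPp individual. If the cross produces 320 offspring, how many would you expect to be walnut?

Cross: RRPp × rrPp — consider each gene separately:
R gene: RR × rr → 4 Rr → 4 R_ (out of 4)
P gene: Pp × Pp → 1 PP, 2 Pp, 1 pp → 3 P_ : 1 pp (out of 4)
Genotype classes (out of 4 × 4 = 16): R_P_ = 4×3 = 12; R_pp = 4×1 = 4
Apply the phenotype rules: R_P_ (12) → walnut; R_pp (4) → rose
Phenotype counts (out of 16): 12 walnut, 4 rose
walnut: 12 out of 16 → fraction 3/4
Expected count = 3/4 × 320 = 240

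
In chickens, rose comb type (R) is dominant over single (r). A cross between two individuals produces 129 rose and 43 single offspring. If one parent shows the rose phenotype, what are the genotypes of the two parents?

Observed offspring: 129 rose, 43 single
The observed ratio simplifies to 3:1. Single (rr) offspring appear, so each parent must contribute one r allele. The parent stated to show rose carries R, so it is Rr. The other parent is then either Rr or rr: Rr × rr would give a 1:1 split, whereas Rr × Rr gives 3:1 — matching the data. So both parents are heterozygous (Rr × Rr).
Parent genotypes: Rr × Rr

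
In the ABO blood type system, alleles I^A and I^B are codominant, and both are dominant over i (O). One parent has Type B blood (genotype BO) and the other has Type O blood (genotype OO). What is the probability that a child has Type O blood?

Cross: BO × OO
Possible offspring genotypes: 2 BO, 2 OO
Blood type counts: 2 Type B, 2 Type O
Probability of Type O: 2/4 = 1/2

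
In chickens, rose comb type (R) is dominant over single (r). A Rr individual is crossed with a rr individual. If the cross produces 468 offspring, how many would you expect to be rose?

Punnett square for Rr × rr:
Offspring genotypes: 2 Rr, 2 rr
rose: 2, single: 2
rose: 2 out of 4 → fraction 1/2
Expected count = 1/2 × 468 = 234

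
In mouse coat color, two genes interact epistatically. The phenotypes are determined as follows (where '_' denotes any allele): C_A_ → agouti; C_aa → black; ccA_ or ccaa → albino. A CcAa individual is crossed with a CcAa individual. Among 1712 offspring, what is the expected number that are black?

Cross: CcAa × CcAa — consider each gene separately:
C gene: Cc × Cc → 1 CC, 2 Cc, 1 cc → 3 C_ : 1 cc (out of 4)
A gene: Aa × Aa → 1 AA, 2 Aa, 1 aa → 3 A_ : 1 aa (out of 4)
Genotype classes (out of 4 × 4 = 16): C_A_ = 3×3 = 9; C_aa = 3×1 = 3; ccA_ = 1×3 = 3; ccaa = 1×1 = 1
Apply the phenotype rules: C_A_ (9) → agouti; C_aa (3) → black; ccA_ (3) + ccaa (1) → albino
Phenotype counts (out of 16): 9 agouti, 3 black, 4 albino
black: 3 out of 16 → fraction 3/16
Expected count = 3/16 × 1712 = 321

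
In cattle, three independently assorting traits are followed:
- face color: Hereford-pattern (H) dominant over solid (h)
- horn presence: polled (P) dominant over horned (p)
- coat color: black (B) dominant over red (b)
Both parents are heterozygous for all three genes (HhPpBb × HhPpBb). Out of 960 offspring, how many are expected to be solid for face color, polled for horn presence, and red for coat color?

Trihybrid cross: HhPpBb × HhPpBb
Each trait segregates independently with a 3:1 phenotypic ratio, so each gene contributes 3/4 (dominant) or 1/4 (recessive).
Target: solid (face color), polled (horn presence), red (coat color)
Probability = product of independent per-trait probabilities
= 1/4 × 3/4 × 1/4 = 3/64
Expected count = 3/64 × 960 = 45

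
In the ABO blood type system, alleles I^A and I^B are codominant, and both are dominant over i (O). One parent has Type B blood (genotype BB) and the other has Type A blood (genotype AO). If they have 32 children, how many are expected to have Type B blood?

Cross: BB × AO
Possible offspring genotypes: 2 AB, 2 BO
Blood type counts: 2 Type AB, 2 Type B
Probability of Type B: 2/4 = 1/2
Expected count = 1/2 × 32 = 16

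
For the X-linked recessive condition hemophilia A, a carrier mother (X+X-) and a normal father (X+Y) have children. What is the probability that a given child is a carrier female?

Cross: X+X- × X+Y
Offspring: 1 X+X+, 1 X+Y, 1 X+X-, 1 X-Y
Probability of a carrier female: 1/4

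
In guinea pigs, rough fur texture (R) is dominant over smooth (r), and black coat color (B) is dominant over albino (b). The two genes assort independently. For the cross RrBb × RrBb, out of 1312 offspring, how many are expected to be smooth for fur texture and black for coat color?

Dihybrid cross RrBb × RrBb — consider each gene separately:
fur texture: Rr × Rr → 1 RR, 2 Rr, 1 rr → 3 R_ : 1 rr (out of 4)
coat color: Bb × Bb → 1 BB, 2 Bb, 1 bb → 3 B_ : 1 bb (out of 4)
Looking for: smooth (rr) and black (B_)
P(smooth) = 1/4, P(black) = 3/4
P(both) = 1/4 × 3/4 = 3/16
Expected count = 3/16 × 1312 = 246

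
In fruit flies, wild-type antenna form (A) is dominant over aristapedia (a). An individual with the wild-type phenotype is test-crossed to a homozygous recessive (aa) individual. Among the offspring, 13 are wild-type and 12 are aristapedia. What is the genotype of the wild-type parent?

Test cross: ? × aa
Offspring: 13 wild-type, 12 aristapedia — approximately 1:1.
A 1:1 ratio in a test cross indicates the unknown parent is heterozygous (Aa).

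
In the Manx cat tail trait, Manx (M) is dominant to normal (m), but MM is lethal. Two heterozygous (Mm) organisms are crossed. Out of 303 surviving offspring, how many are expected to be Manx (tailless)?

Cross: Mm × Mm
Punnett square offspring (before lethality): 1 MM, 2 Mm, 1 mm
The MM genotype is lethal (embryos die); surviving offspring: 2 Mm, 1 mm
Manx (tailless): 2 out of 3 → fraction 2/3
Expected count = 2/3 × 303 = 202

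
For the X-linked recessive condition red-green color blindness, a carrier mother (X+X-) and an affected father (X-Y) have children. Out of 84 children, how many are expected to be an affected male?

Cross: X+X- × X-Y
Offspring: 1 X+X-, 1 X+Y, 1 X-X-, 1 X-Y
Probability of an affected male: 1/4
Expected count = 1/4 × 84 = 21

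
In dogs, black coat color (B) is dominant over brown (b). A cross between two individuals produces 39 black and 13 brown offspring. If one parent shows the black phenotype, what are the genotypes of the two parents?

Observed offspring: 39 black, 13 brown
The observed ratio simplifies to 3:1. Brown (bb) offspring appear, so each parent must contribute one b allele. The parent stated to show black carries B, so it is Bb. The other parent is then either Bb or bb: Bb × bb would give a 1:1 split, whereas Bb × Bb gives 3:1 — matching the data. So both parents are heterozygous (Bb × Bb).
Parent genotypes: Bb × Bb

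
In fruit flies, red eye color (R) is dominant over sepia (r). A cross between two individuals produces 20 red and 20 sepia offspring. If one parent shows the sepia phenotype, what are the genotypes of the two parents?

Observed offspring: 20 red, 20 sepia
The observed ratio simplifies to 1:1. One parent shows sepia, so its genotype must be rr. A 1:1 offspring split requires the other parent to be heterozygous (Rr).
Parent genotypes: rr × Rr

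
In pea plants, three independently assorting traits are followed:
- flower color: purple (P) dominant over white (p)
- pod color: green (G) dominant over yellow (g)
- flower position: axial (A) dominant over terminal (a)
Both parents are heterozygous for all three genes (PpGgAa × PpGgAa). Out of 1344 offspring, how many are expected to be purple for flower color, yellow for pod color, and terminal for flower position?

Trihybrid cross: PpGgAa × PpGgAa
Each trait segregates independently with a 3:1 phenotypic ratio, so each gene contributes 3/4 (dominant) or 1/4 (recessive).
Target: purple (flower color), yellow (pod color), terminal (flower position)
Probability = product of independent per-trait probabilities
= 3/4 × 1/4 × 1/4 = 3/64
Expected count = 3/64 × 1344 = 63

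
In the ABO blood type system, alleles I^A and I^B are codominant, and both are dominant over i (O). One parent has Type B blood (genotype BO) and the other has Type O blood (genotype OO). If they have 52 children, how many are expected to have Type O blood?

Cross: BO × OO
Possible offspring genotypes: 2 BO, 2 OO
Blood type counts: 2 Type B, 2 Type O
Probability of Type O: 2/4 = 1/2
Expected count = 1/2 × 52 = 26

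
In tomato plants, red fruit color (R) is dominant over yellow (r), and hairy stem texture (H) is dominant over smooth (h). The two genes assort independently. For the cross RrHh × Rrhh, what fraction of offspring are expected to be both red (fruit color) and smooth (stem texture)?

Dihybrid cross RrHh × Rrhh — consider each gene separately:
fruit color: Rr × Rr → 1 RR, 2 Rr, 1 rr → 3 R_ : 1 rr (out of 4)
stem texture: Hh × hh → 2 Hh, 2 hh → 2 H_ : 2 hh (out of 4)
Looking for: red (R_) and smooth (hh)
P(red) = 3/4, P(smooth) = 2/4
P(both) = 3/4 × 2/4 = 6/16 = 3/8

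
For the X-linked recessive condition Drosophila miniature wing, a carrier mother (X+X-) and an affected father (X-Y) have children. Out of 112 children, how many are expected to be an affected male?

Cross: X+X- × X-Y
Offspring: 1 X+X-, 1 X+Y, 1 X-X-, 1 X-Y
Probability of an affected male: 1/4
Expected count = 1/4 × 112 = 28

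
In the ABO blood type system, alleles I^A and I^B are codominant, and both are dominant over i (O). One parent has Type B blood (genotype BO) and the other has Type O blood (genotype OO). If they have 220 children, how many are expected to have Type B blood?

Cross: BO × OO
Possible offspring genotypes: 2 BO, 2 OO
Blood type counts: 2 Type B, 2 Type O
Probability of Type B: 2/4 = 1/2
Expected count = 1/2 × 220 = 110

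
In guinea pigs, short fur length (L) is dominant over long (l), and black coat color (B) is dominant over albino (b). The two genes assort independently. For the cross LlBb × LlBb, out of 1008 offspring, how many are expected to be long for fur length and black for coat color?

Dihybrid cross LlBb × LlBb — consider each gene separately:
fur length: Ll × Ll → 1 LL, 2 Ll, 1 ll → 3 L_ : 1 ll (out of 4)
coat color: Bb × Bb → 1 BB, 2 Bb, 1 bb → 3 B_ : 1 bb (out of 4)
Looking for: long (ll) and black (B_)
P(long) = 1/4, P(black) = 3/4
P(both) = 1/4 × 3/4 = 3/16
Expected count = 3/16 × 1008 = 189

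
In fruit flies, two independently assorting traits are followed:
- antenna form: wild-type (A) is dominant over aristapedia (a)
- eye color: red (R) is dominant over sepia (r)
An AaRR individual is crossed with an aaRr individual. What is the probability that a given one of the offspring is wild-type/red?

Dihybrid cross AaRR × aaRr — consider each gene separately:
antenna form: Aa × aa → 2 Aa, 2 aa → 2 A_ : 2 aa (out of 4)
eye color: RR × Rr → 2 RR, 2 Rr → 4 R_ (out of 4)
Combine (counts out of 4 × 4 = 16): wild-type/red (A_R_) = 2×4 = 8; aristapedia/red (aaR_) = 2×4 = 8
Phenotype counts (out of 16): 8 wild-type/red, 8 aristapedia/red
wild-type/red: 8 out of 16
Probability: 8/16 = 1/2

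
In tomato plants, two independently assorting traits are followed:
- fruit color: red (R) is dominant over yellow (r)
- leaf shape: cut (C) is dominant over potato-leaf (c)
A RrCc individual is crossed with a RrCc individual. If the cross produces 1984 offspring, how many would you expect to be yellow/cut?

Dihybrid cross RrCc × RrCc — consider each gene separately:
fruit color: Rr × Rr → 1 RR, 2 Rr, 1 rr → 3 R_ : 1 rr (out of 4)
leaf shape: Cc × Cc → 1 CC, 2 Cc, 1 cc → 3 C_ : 1 cc (out of 4)
Combine (counts out of 4 × 4 = 16): red/cut (R_C_) = 3×3 = 9; red/potato-leaf (R_cc) = 3×1 = 3; yellow/cut (rrC_) = 1×3 = 3; yellow/potato-leaf (rrcc) = 1×1 = 1
Phenotype counts (out of 16): 9 red/cut, 3 red/potato-leaf, 3 yellow/cut, 1 yellow/potato-leaf
yellow/cut: 3 out of 16 → fraction 3/16
Expected count = 3/16 × 1984 = 372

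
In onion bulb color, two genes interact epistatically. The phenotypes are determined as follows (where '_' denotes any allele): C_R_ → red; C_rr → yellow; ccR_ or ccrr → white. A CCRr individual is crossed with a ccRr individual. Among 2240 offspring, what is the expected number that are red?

Cross: CCRr × ccRr — consider each gene separately:
C gene: CC × cc → 4 Cc → 4 C_ (out of 4)
R gene: Rr × Rr → 1 RR, 2 Rr, 1 rr → 3 R_ : 1 rr (out of 4)
Genotype classes (out of 4 × 4 = 16): C_R_ = 4×3 = 12; C_rr = 4×1 = 4
Apply the phenotype rules: C_R_ (12) → red; C_rr (4) → yellow
Phenotype counts (out of 16): 12 red, 4 yellow
red: 12 out of 16 → fraction 3/4
Expected count = 3/4 × 2240 = 1680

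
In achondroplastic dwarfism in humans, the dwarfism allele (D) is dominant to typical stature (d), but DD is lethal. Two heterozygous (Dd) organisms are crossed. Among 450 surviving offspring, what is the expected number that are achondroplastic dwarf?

Cross: Dd × Dd
Punnett square offspring (before lethality): 1 DD, 2 Dd, 1 dd
The DD genotype is lethal (embryos die); surviving offspring: 2 Dd, 1 dd
achondroplastic dwarf: 2 out of 3 → fraction 2/3
Expected count = 2/3 × 450 = 300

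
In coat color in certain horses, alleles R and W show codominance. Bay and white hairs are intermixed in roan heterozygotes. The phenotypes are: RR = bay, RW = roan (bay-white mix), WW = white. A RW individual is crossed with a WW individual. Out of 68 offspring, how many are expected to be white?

Punnett square for RW × WW:
Offspring genotypes: 2 RW, 2 WW
Phenotype counts: 2 roan (bay-white mix), 2 white
white: 2 out of 4 → fraction 1/2
Expected count = 1/2 × 68 = 34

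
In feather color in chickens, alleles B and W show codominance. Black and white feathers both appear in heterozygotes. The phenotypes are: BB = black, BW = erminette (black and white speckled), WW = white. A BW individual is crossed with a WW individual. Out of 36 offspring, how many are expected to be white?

Punnett square for BW × WW:
Offspring genotypes: 2 BW, 2 WW
Phenotype counts: 2 erminette (black and white speckled), 2 white
white: 2 out of 4 → fraction 1/2
Expected count = 1/2 × 36 = 18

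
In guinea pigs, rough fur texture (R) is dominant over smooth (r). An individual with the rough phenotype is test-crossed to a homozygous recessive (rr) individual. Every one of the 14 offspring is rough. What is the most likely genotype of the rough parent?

Test cross: ? × rr
All offspring are rough.
If the unknown parent were heterozygous (Rr), about half of 14 offspring would be smooth; none are. The unknown parent is most likely homozygous dominant (RR).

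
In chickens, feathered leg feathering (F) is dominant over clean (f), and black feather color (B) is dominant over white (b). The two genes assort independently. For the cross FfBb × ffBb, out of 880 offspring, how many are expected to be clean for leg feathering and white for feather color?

Dihybrid cross FfBb × ffBb — consider each gene separately:
leg feathering: Ff × ff → 2 Ff, 2 ff → 2 F_ : 2 ff (out of 4)
feather color: Bb × Bb → 1 BB, 2 Bb, 1 bb → 3 B_ : 1 bb (out of 4)
Looking for: clean (ff) and white (bb)
P(clean) = 2/4, P(white) = 1/4
P(both) = 2/4 × 1/4 = 2/16 = 1/8
Expected count = 1/8 × 880 = 110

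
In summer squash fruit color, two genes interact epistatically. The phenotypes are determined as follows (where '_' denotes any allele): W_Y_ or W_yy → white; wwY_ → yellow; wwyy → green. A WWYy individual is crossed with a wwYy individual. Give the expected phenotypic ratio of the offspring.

Cross: WWYy × wwYy — consider each gene separately:
W gene: WW × ww → 4 Ww → 4 W_ (out of 4)
Y gene: Yy × Yy → 1 YY, 2 Yy, 1 yy → 3 Y_ : 1 yy (out of 4)
Genotype classes (out of 4 × 4 = 16): W_Y_ = 4×3 = 12; W_yy = 4×1 = 4
Apply the phenotype rules: W_Y_ (12) + W_yy (4) → white
Phenotype counts (out of 16): 16 white
Ratio: all white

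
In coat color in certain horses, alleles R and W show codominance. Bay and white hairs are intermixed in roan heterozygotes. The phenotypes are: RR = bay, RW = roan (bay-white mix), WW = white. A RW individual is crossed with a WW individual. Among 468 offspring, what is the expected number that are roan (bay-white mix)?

Punnett square for RW × WW:
Offspring genotypes: 2 RW, 2 WW
Phenotype counts: 2 roan (bay-white mix), 2 white
roan (bay-white mix): 2 out of 4 → fraction 1/2
Expected count = 1/2 × 468 = 234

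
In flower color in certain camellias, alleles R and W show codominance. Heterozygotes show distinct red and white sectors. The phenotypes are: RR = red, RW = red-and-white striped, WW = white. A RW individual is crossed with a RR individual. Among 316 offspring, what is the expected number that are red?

Punnett square for RW × RR:
Offspring genotypes: 2 RR, 2 RW
Phenotype counts: 2 red, 2 red-and-white striped
red: 2 out of 4 → fraction 1/2
Expected count = 1/2 × 316 = 158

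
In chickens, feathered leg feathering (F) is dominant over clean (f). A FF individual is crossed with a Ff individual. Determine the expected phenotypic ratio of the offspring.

Punnett square for FF × Ff:
Offspring genotypes: 2 FF, 2 Ff
feathered: 4, clean: 0
Ratio: all feathered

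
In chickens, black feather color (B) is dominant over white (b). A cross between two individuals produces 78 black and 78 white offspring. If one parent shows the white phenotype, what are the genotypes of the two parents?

Observed offspring: 78 black, 78 white
The observed ratio simplifies to 1:1. One parent shows white, so its genotype must be bb. A 1:1 offspring split requires the other parent to be heterozygous (Bb).
Parent genotypes: bb × Bb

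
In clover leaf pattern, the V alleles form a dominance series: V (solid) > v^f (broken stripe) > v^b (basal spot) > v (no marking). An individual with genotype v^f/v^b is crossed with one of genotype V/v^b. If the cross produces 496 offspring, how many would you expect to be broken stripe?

Cross: v^f/v^b × V/v^b
Allele dominance: V > v^f > v^b > v
Offspring genotypes: 1 V/v^f, 1 v^f/v^b, 1 V/v^b, 1 v^b/v^b
Phenotype counts: 2 solid, 1 broken stripe, 1 basal spot
broken stripe: 1 out of 4 → fraction 1/4
Expected count = 1/4 × 496 = 124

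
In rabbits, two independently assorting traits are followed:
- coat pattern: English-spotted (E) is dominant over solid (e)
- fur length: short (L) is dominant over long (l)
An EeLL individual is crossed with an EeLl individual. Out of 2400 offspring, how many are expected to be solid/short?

Dihybrid cross EeLL × EeLl — consider each gene separately:
coat pattern: Ee × Ee → 1 EE, 2 Ee, 1 ee → 3 E_ : 1 ee (out of 4)
fur length: LL × Ll → 2 LL, 2 Ll → 4 L_ (out of 4)
Combine (counts out of 4 × 4 = 16): English-spotted/short (E_L_) = 3×4 = 12; solid/short (eeL_) = 1×4 = 4
Phenotype counts (out of 16): 12 English-spotted/short, 4 solid/short
solid/short: 4 out of 16 → fraction 1/4
Expected count = 1/4 × 2400 = 600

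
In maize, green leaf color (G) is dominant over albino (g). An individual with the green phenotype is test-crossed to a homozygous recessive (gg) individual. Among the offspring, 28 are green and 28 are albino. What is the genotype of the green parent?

Test cross: ? × gg
Offspring: 28 green, 28 albino — approximately 1:1.
A 1:1 ratio in a test cross indicates the unknown parent is heterozygous (Gg).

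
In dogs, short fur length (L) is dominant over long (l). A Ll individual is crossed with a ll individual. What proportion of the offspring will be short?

Punnett square for Ll × ll:
Offspring genotypes: 2 Ll, 2 ll
short: 2, long: 2
short: 2 out of 4
Probability: 2/4 = 1/2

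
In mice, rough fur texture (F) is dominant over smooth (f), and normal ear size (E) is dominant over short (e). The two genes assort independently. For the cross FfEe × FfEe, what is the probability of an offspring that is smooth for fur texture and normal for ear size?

Dihybrid cross FfEe × FfEe — consider each gene separately:
fur texture: Ff × Ff → 1 FF, 2 Ff, 1 ff → 3 F_ : 1 ff (out of 4)
ear size: Ee × Ee → 1 EE, 2 Ee, 1 ee → 3 E_ : 1 ee (out of 4)
Looking for: smooth (ff) and normal (E_)
P(smooth) = 1/4, P(normal) = 3/4
P(both) = 1/4 × 3/4 = 3/16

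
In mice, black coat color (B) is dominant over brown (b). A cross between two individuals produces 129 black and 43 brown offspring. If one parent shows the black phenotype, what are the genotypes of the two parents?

Observed offspring: 129 black, 43 brown
The observed ratio simplifies to 3:1. Brown (bb) offspring appear, so each parent must contribute one b allele. The parent stated to show black carries B, so it is Bb. The other parent is then either Bb or bb: Bb × bb would give a 1:1 split, whereas Bb × Bb gives 3:1 — matching the data. So both parents are heterozygous (Bb × Bb).
Parent genotypes: Bb × Bb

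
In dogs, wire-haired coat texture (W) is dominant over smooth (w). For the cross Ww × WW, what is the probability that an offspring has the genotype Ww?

Punnett square for Ww × WW:
Offspring genotypes: 2 WW, 2 Ww
Total offspring: 4
Count with target: 2
Probability: 2/4 = 1/2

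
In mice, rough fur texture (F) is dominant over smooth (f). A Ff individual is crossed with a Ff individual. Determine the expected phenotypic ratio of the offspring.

Punnett square for Ff × Ff:
Offspring genotypes: 1 FF, 2 Ff, 1 ff
rough: 3, smooth: 1
Ratio: 3:1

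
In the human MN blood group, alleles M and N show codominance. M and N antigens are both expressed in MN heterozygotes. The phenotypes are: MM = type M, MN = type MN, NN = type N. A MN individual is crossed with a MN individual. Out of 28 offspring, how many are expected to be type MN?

Punnett square for MN × MN:
Offspring genotypes: 1 MM, 2 MN, 1 NN
Phenotype counts: 1 type M, 2 type MN, 1 type N
type MN: 2 out of 4 → fraction 1/2
Expected count = 1/2 × 28 = 14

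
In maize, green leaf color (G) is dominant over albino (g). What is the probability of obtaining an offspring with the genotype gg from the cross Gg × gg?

Punnett square for Gg × gg:
Offspring genotypes: 2 Gg, 2 gg
Total offspring: 4
Count with target: 2
Probability: 2/4 = 1/2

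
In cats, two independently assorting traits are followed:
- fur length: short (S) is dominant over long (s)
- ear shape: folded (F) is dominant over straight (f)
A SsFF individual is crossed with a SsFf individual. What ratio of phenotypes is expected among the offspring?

Dihybrid cross SsFF × SsFf — consider each gene separately:
fur length: Ss × Ss → 1 SS, 2 Ss, 1 ss → 3 S_ : 1 ss (out of 4)
ear shape: FF × Ff → 2 FF, 2 Ff → 4 F_ (out of 4)
Combine (counts out of 4 × 4 = 16): short/folded (S_F_) = 3×4 = 12; long/folded (ssF_) = 1×4 = 4
Phenotype counts (out of 16): 12 short/folded, 4 long/folded
Ratio: 3 short/folded : 1 long/folded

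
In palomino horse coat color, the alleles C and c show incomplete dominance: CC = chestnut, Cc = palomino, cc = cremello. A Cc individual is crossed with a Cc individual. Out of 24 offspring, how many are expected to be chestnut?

Punnett square for Cc × Cc:
Offspring genotypes: 1 CC, 2 Cc, 1 cc
Phenotype counts: 1 chestnut, 2 palomino, 1 cremello
chestnut: 1 out of 4 → fraction 1/4
Expected count = 1/4 × 24 = 6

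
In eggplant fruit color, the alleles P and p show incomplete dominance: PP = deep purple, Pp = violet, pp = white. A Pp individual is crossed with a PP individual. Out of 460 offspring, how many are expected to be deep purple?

Punnett square for Pp × PP:
Offspring genotypes: 2 PP, 2 Pp
Phenotype counts: 2 deep purple, 2 violet
deep purple: 2 out of 4 → fraction 1/2
Expected count = 1/2 × 460 = 230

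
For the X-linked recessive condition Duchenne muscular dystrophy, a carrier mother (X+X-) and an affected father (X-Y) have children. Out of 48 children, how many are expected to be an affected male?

Cross: X+X- × X-Y
Offspring: 1 X+X-, 1 X+Y, 1 X-X-, 1 X-Y
Probability of an affected male: 1/4
Expected count = 1/4 × 48 = 12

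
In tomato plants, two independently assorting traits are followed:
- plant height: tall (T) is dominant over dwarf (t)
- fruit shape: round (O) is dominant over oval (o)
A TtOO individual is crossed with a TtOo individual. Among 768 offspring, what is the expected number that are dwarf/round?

Dihybrid cross TtOO × TtOo — consider each gene separately:
plant height: Tt × Tt → 1 TT, 2 Tt, 1 tt → 3 T_ : 1 tt (out of 4)
fruit shape: OO × Oo → 2 OO, 2 Oo → 4 O_ (out of 4)
Combine (counts out of 4 × 4 = 16): tall/round (T_O_) = 3×4 = 12; dwarf/round (ttO_) = 1×4 = 4
Phenotype counts (out of 16): 12 tall/round, 4 dwarf/round
dwarf/round: 4 out of 16 → fraction 1/4
Expected count = 1/4 × 768 = 192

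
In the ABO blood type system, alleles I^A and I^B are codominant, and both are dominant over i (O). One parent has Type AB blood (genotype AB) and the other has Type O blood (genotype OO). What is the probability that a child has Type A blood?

Cross: AB × OO
Possible offspring genotypes: 2 AO, 2 BO
Blood type counts: 2 Type A, 2 Type B
Probability of Type A: 2/4 = 1/2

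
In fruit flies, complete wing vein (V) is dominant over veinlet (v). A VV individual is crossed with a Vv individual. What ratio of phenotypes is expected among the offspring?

Punnett square for VV × Vv:
Offspring genotypes: 2 VV, 2 Vv
complete: 4, veinlet: 0
Ratio: all complete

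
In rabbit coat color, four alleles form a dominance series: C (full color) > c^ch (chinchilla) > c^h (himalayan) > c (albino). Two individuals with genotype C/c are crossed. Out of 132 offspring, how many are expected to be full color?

Cross: C/c × C/c
Allele dominance: C > c^ch > c^h > c
Offspring genotypes: 1 C/C, 2 C/c, 1 c/c
Phenotype counts: 3 full color, 1 albino
full color: 3 out of 4 → fraction 3/4
Expected count = 3/4 × 132 = 99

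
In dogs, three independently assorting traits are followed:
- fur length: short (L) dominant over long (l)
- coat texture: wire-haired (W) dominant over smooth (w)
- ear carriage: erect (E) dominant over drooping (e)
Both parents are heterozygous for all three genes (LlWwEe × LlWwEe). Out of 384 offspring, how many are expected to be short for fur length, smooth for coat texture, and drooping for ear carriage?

Trihybrid cross: LlWwEe × LlWwEe
Each trait segregates independently with a 3:1 phenotypic ratio, so each gene contributes 3/4 (dominant) or 1/4 (recessive).
Target: short (fur length), smooth (coat texture), drooping (ear carriage)
Probability = product of independent per-trait probabilities
= 3/4 × 1/4 × 1/4 = 3/64
Expected count = 3/64 × 384 = 18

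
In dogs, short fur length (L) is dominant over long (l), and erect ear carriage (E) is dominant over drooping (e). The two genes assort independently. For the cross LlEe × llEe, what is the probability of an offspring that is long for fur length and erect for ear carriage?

Dihybrid cross LlEe × llEe — consider each gene separately:
fur length: Ll × ll → 2 Ll, 2 ll → 2 L_ : 2 ll (out of 4)
ear carriage: Ee × Ee → 1 EE, 2 Ee, 1 ee → 3 E_ : 1 ee (out of 4)
Looking for: long (ll) and erect (E_)
P(long) = 2/4, P(erect) = 3/4
P(both) = 2/4 × 3/4 = 6/16 = 3/8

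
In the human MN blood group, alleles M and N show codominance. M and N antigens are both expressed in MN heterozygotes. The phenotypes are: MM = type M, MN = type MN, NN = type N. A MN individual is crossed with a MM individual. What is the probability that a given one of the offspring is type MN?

Punnett square for MN × MM:
Offspring genotypes: 2 MM, 2 MN
Phenotype counts: 2 type M, 2 type MN
type MN: 2 out of 4
Probability: 2/4 = 1/2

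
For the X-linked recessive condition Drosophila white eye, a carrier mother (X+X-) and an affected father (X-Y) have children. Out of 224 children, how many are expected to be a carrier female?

Cross: X+X- × X-Y
Offspring: 1 X+X-, 1 X+Y, 1 X-X-, 1 X-Y
Probability of a carrier female: 1/4
Expected count = 1/4 × 224 = 56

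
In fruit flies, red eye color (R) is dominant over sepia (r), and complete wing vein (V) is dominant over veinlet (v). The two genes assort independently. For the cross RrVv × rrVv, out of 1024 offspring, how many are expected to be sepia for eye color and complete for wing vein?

Dihybrid cross RrVv × rrVv — consider each gene separately:
eye color: Rr × rr → 2 Rr, 2 rr → 2 R_ : 2 rr (out of 4)
wing vein: Vv × Vv → 1 VV, 2 Vv, 1 vv → 3 V_ : 1 vv (out of 4)
Looking for: sepia (rr) and complete (V_)
P(sepia) = 2/4, P(complete) = 3/4
P(both) = 2/4 × 3/4 = 6/16 = 3/8
Expected count = 3/8 × 1024 = 384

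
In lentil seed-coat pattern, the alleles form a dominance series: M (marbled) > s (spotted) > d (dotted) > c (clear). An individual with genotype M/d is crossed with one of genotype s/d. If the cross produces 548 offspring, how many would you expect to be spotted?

Cross: M/d × s/d
Allele dominance: M > s > d > c
Offspring genotypes: 1 M/s, 1 M/d, 1 s/d, 1 d/d
Phenotype counts: 2 marbled, 1 spotted, 1 dotted
spotted: 1 out of 4 → fraction 1/4
Expected count = 1/4 × 548 = 137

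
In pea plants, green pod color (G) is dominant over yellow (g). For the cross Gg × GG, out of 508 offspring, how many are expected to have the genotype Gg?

Punnett square for Gg × GG:
Offspring genotypes: 2 GG, 2 Gg
Total offspring: 4
Count with target: 2
Probability: 2/4 = 1/2
Expected count = 1/2 × 508 = 254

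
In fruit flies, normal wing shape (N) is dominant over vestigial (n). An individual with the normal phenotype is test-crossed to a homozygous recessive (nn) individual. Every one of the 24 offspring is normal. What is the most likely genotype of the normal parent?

Test cross: ? × nn
All offspring are normal.
If the unknown parent were heterozygous (Nn), about half of 24 offspring would be vestigial; none are. The unknown parent is most likely homozygous dominant (NN).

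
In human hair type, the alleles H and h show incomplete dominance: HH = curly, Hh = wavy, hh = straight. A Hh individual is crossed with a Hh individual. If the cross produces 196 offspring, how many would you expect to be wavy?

Punnett square for Hh × Hh:
Offspring genotypes: 1 HH, 2 Hh, 1 hh
Phenotype counts: 1 curly, 2 wavy, 1 straight
wavy: 2 out of 4 → fraction 1/2
Expected count = 1/2 × 196 = 98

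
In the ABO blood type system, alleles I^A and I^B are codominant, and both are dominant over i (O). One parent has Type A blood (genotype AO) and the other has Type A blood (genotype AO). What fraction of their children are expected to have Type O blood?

Cross: AO × AO
Possible offspring genotypes: 1 AA, 2 AO, 1 OO
Blood type counts: 3 Type A, 1 Type O
Probability of Type O: 1/4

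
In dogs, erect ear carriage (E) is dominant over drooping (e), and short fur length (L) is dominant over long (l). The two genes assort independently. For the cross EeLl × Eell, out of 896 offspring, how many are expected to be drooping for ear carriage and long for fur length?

Dihybrid cross EeLl × Eell — consider each gene separately:
ear carriage: Ee × Ee → 1 EE, 2 Ee, 1 ee → 3 E_ : 1 ee (out of 4)
fur length: Ll × ll → 2 Ll, 2 ll → 2 L_ : 2 ll (out of 4)
Looking for: drooping (ee) and long (ll)
P(drooping) = 1/4, P(long) = 2/4
P(both) = 1/4 × 2/4 = 2/16 = 1/8
Expected count = 1/8 × 896 = 112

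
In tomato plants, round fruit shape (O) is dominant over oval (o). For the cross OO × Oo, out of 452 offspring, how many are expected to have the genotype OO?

Punnett square for OO × Oo:
Offspring genotypes: 2 OO, 2 Oo
Total offspring: 4
Count with target: 2
Probability: 2/4 = 1/2
Expected count = 1/2 × 452 = 226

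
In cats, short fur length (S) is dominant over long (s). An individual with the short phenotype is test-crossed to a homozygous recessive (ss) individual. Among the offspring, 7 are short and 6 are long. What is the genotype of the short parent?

Test cross: ? × ss
Offspring: 7 short, 6 long — approximately 1:1.
A 1:1 ratio in a test cross indicates the unknown parent is heterozygous (Ss).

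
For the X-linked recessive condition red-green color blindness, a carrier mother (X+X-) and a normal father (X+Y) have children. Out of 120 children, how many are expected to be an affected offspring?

Cross: X+X- × X+Y
Offspring: 1 X+X+, 1 X+Y, 1 X+X-, 1 X-Y
Probability of an affected offspring: 1/4
Expected count = 1/4 × 120 = 30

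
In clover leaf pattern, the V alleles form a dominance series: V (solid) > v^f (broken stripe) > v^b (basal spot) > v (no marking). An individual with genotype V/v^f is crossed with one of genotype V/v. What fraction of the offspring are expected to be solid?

Cross: V/v^f × V/v
Allele dominance: V > v^f > v^b > v
Offspring genotypes: 1 V/V, 1 V/v, 1 V/v^f, 1 v^f/v
Phenotype counts: 3 solid, 1 broken stripe
solid: 3 out of 4
Probability: 3/4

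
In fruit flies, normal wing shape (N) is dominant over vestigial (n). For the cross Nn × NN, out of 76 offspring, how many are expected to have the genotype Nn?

Punnett square for Nn × NN:
Offspring genotypes: 2 NN, 2 Nn
Total offspring: 4
Count with target: 2
Probability: 2/4 = 1/2
Expected count = 1/2 × 76 = 38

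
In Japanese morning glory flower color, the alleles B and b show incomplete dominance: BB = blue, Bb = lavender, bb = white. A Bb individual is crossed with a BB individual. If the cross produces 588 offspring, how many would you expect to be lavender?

Punnett square for Bb × BB:
Offspring genotypes: 2 BB, 2 Bb
Phenotype counts: 2 blue, 2 lavender
lavender: 2 out of 4 → fraction 1/2
Expected count = 1/2 × 588 = 294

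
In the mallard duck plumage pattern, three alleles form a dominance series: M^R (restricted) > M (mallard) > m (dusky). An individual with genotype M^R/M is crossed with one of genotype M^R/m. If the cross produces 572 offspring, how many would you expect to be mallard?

Cross: M^R/M × M^R/m
Allele dominance: M^R > M > m
Offspring genotypes: 1 M^R/M^R, 1 M^R/m, 1 M^R/M, 1 M/m
Phenotype counts: 3 restricted, 1 mallard
mallard: 1 out of 4 → fraction 1/4
Expected count = 1/4 × 572 = 143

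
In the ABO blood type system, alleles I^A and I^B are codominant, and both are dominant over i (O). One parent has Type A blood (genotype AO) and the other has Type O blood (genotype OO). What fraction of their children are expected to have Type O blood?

Cross: AO × OO
Possible offspring genotypes: 2 AO, 2 OO
Blood type counts: 2 Type A, 2 Type O
Probability of Type O: 2/4 = 1/2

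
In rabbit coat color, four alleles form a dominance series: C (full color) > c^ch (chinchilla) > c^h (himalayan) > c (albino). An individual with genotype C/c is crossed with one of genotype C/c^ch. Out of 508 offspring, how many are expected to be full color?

Cross: C/c × C/c^ch
Allele dominance: C > c^ch > c^h > c
Offspring genotypes: 1 C/C, 1 C/c^ch, 1 C/c, 1 c^ch/c
Phenotype counts: 3 full color, 1 chinchilla
full color: 3 out of 4 → fraction 3/4
Expected count = 3/4 × 508 = 381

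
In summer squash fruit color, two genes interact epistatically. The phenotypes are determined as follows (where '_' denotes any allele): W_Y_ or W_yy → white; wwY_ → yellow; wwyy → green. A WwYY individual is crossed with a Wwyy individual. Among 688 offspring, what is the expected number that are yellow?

Cross: WwYY × Wwyy — consider each gene separately:
W gene: Ww × Ww → 1 WW, 2 Ww, 1 ww → 3 W_ : 1 ww (out of 4)
Y gene: YY × yy → 4 Yy → 4 Y_ (out of 4)
Genotype classes (out of 4 × 4 = 16): W_Y_ = 3×4 = 12; wwY_ = 1×4 = 4
Apply the phenotype rules: W_Y_ (12) → white; wwY_ (4) → yellow
Phenotype counts (out of 16): 12 white, 4 yellow
yellow: 4 out of 16 → fraction 1/4
Expected count = 1/4 × 688 = 172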